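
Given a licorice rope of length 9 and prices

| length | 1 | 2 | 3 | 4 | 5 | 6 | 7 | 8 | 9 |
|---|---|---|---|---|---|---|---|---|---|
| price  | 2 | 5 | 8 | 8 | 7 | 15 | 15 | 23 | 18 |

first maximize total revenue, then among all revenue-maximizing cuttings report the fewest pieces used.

2

Let r[k] be the best obtainable value from length k. For each k, try every first piece i and keep the best of price[i] + r[k−i].
r[1] = 2
r[2] = max(2+2, 5+0) = 5
r[3] = max(2+5, 5+2, 8+0) = 8
r[4] = max(2+8, 5+5, 8+2, 8+0) = 10
r[5] = max(2+10, 5+8, 8+5, 8+2, 7+0) = 13
r[6] = max(2+13, 5+10, 8+8, 8+5, 7+2, 15+0) = 16
r[7] = max(2+16, 5+13, 8+10, …, 15+2, 15+0) = 18
r[8] = max(2+18, 5+16, 8+13, …, 15+2, 23+0) = 23
r[9] = max(2+23, 5+18, 8+16, …, 23+2, 18+0) = 25
Maximum revenue is ¢25.
Now minimize piece count subject to staying optimal: for each k, pieces[k] = 1 + min over i with p[i]+r[k−i]=r[k] of pieces[k−i].
pieces[6] = 2
pieces[7] = 3
pieces[8] = 1
pieces[9] = 2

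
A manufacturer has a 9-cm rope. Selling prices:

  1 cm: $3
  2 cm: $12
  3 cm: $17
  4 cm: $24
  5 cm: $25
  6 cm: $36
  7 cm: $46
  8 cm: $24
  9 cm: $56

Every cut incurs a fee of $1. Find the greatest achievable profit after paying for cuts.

Consider every possible first cut. net[k] is the best of p[i]+net[k−i] over all sellable i≤k, charging 1 whenever i<k.
net[1] = 3
net[2] = 12
net[3] = 17
net[4] = 24
net[5] = 28  (first piece 2, then net[3]=17)
net[6] = 36
net[7] = 46
net[8] = 48  (first piece 1, then net[7]=46)
net[9] = 57  (first piece 2, then net[7]=46)
One optimal plan: pieces 7 + 2 (1 cut) → $58 − $1 = $57.

57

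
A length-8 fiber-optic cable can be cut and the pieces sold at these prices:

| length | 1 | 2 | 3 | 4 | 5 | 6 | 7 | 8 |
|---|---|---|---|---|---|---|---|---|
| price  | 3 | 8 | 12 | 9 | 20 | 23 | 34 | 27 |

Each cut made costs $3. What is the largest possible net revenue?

34

Consider every possible first cut. v[k] is the best of p[i]+v[k−i] over all sellable i≤k, charging 3 whenever i<k.
v[1] = 3
v[2] = max(3+3-3, 8+0) = 8
v[3] = max(3+8-3, 8+3-3, 12+0) = 12
v[4] = max(3+12-3, 8+8-3, 12+3-3, 9+0) = 13
v[5] = max(3+13-3, 8+12-3, 12+8-3, 9+3-3, 20+0) = 20
v[6] = max(3+20-3, 8+13-3, 12+12-3, 9+8-3, 20+3-3, 23+0) = 23
v[7] = max(3+23-3, 8+20-3, 12+13-3, …, 23+3-3, 34+0) = 34
v[8] = max(3+34-3, 8+23-3, 12+20-3, …, 34+3-3, 27+0) = 34
One optimal plan: pieces 7 + 1 (1 cut) → $37 − $3 = $34.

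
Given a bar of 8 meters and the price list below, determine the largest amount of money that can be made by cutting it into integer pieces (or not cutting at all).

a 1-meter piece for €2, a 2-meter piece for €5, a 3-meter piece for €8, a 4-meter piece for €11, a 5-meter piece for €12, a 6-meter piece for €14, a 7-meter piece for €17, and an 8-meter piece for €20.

22

Let R[k] be the best obtainable value from length k. For each k, try every first piece i and keep the best of price[i] + R[k−i].
R[1] = 2
R[2] = 5
R[3] = 8
R[4] = 11
R[5] = 13  (first piece 1, then R[4]=11)
R[6] = 16  (first piece 2, then R[4]=11)
R[7] = 19  (first piece 3, then R[4]=11)
R[8] = 22  (first piece 4, then R[4]=11)
One optimal cutting: 4 + 4 → €11 + €11 = €22.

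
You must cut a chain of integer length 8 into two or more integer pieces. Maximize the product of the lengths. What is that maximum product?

18

Fill P[k] for k=2..8: at each k try every first piece i and multiply by the better of (k−i) uncut or P[k−i].
P[2] = 1*max(1,0) = 1*1 = 1
P[3] = 1*max(2,1) = 1*2 = 2
P[4] = 2*max(2,1) = 2*2 = 4
P[5] = 2*max(3,2) = 2*3 = 6
P[6] = 3*max(3,2) = 3*3 = 9
P[7] = 2*max(5,6) = 2*6 = 12
P[8] = 2*max(6,9) = 2*9 = 18
One optimal split: 3 + 3 + 2; product 3*3*2 = 18.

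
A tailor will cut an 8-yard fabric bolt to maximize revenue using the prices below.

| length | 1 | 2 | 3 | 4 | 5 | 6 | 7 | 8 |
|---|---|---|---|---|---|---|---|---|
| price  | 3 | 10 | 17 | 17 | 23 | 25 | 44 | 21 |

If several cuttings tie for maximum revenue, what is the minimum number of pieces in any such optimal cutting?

Consider every possible first cut. r[k] is the best of p[i]+r[k−i] over all sellable i≤k.
r[1] = 3
r[2] = 10
r[3] = 17
r[4] = 20  (first piece 1, then r[3]=17)
r[5] = 27  (first piece 2, then r[3]=17)
r[6] = 34  (first piece 3, then r[3]=17)
r[7] = 44
r[8] = 47  (first piece 1, then r[7]=44)
Maximum revenue is $47.
Now minimize piece count subject to staying optimal: for each k, pieces[k] = 1 + min over i with p[i]+r[k−i]=r[k] of pieces[k−i].
pieces[5] = 2
pieces[6] = 2
pieces[7] = 1
pieces[8] = 2

2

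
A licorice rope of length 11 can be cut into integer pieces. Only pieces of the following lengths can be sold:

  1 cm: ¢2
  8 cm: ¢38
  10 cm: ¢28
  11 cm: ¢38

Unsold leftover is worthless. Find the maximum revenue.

Consider every possible first cut. r[k] is the best of p[i]+r[k−i] over all sellable i≤k.
r[1] = 2
r[2] = 4  (first piece 1, then r[1]=2)
r[3] = 6  (first piece 1, then r[2]=4)
r[4] = 8  (first piece 1, then r[3]=6)
r[5] = 10  (first piece 1, then r[4]=8)
r[6] = 12  (first piece 1, then r[5]=10)
r[7] = 14  (first piece 1, then r[6]=12)
r[8] = 38
r[9] = 40  (first piece 1, then r[8]=38)
r[10] = 42  (first piece 1, then r[9]=40)
r[11] = 44  (first piece 1, then r[10]=42)
One optimal cutting: 8 + 1 + 1 + 1 → ¢44.

44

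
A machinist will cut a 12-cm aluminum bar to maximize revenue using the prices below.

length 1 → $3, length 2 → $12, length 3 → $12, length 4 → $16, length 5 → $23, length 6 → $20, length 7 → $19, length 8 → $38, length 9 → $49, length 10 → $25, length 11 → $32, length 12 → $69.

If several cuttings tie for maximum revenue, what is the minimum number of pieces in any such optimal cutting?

Consider every possible first cut. r[k] is the best of p[i]+r[k−i] over all sellable i≤k.
r[1] = 3
r[2] = max(3+3, 12+0) = 12
r[3] = max(3+12, 12+3, 12+0) = 15
r[4] = max(3+15, 12+12, 12+3, 16+0) = 24
r[5] = max(3+24, 12+15, 12+12, 16+3, 23+0) = 27
r[6] = max(3+27, 12+24, 12+15, 16+12, 23+3, 20+0) = 36
r[7] = max(3+36, 12+27, 12+24, …, 20+3, 19+0) = 39
r[8] = max(3+39, 12+36, 12+27, …, 19+3, 38+0) = 48
r[9] = max(3+48, 12+39, 12+36, …, 38+3, 49+0) = 51
r[10] = max(3+51, 12+48, 12+39, …, 49+3, 25+0) = 60
r[11] = max(3+60, 12+51, 12+48, …, 25+3, 32+0) = 63
r[12] = max(3+63, 12+60, 12+51, …, 32+3, 69+0) = 72
Maximum revenue is $72.
Now minimize piece count subject to staying optimal: for each k, pieces[k] = 1 + min over i with p[i]+r[k−i]=r[k] of pieces[k−i].
pieces[9] = 5
pieces[10] = 5
pieces[11] = 6
pieces[12] = 6

6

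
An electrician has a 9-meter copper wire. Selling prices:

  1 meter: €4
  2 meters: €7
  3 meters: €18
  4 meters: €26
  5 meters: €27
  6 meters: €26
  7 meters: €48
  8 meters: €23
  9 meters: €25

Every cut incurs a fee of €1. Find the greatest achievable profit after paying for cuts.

54

Let v[k] be the best obtainable value from length k. For each k, try every first piece i and keep the best of price[i] + v[k−i] minus the 1 cut fee when i<k.
v[1] = 4
v[2] = max(4+4-1, 7+0) = 7
v[3] = max(4+7-1, 7+4-1, 18+0) = 18
v[4] = max(4+18-1, 7+7-1, 18+4-1, 26+0) = 26
v[5] = max(4+26-1, 7+18-1, 18+7-1, 26+4-1, 27+0) = 29
v[6] = max(4+29-1, 7+26-1, 18+18-1, 26+7-1, 27+4-1, 26+0) = 35
v[7] = max(4+35-1, 7+29-1, 18+26-1, …, 26+4-1, 48+0) = 48
v[8] = max(4+48-1, 7+35-1, 18+29-1, …, 48+4-1, 23+0) = 51
v[9] = max(4+51-1, 7+48-1, 18+35-1, …, 23+4-1, 25+0) = 54
One optimal plan: pieces 7 + 1 + 1 (2 cuts) → €56 − €2 = €54.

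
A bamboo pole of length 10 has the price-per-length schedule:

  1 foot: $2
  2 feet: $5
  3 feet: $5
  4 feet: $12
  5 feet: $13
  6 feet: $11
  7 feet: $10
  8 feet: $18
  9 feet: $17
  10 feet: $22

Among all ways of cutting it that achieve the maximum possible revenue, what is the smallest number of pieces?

3

Build r[k] bottom-up: r[k] = max over allowed piece i of (p[i] + r[k−i]).
r[1] = 2
r[2] = max(2+2, 5+0) = 5
r[3] = max(2+5, 5+2, 5+0) = 7
r[4] = max(2+7, 5+5, 5+2, 12+0) = 12
r[5] = max(2+12, 5+7, 5+5, 12+2, 13+0) = 14
r[6] = max(2+14, 5+12, 5+7, 12+5, 13+2, 11+0) = 17
r[7] = max(2+17, 5+14, 5+12, …, 11+2, 10+0) = 19
r[8] = max(2+19, 5+17, 5+14, …, 10+2, 18+0) = 24
r[9] = max(2+24, 5+19, 5+17, …, 18+2, 17+0) = 26
r[10] = max(2+26, 5+24, 5+19, …, 17+2, 22+0) = 29
Maximum revenue is $29.
Now minimize piece count subject to staying optimal: for each k, pieces[k] = 1 + min over i with p[i]+r[k−i]=r[k] of pieces[k−i].
pieces[7] = 3
pieces[8] = 2
pieces[9] = 3
pieces[10] = 3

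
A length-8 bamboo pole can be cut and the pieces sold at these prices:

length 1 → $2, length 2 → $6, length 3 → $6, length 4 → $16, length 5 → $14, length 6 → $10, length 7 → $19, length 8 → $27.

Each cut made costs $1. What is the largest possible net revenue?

31

Build net[k] bottom-up: net[k] = max over allowed piece i of (p[i] + net[k−i]) − 1 per cut.
net[1] = 2
net[2] = 6
net[3] = 7  (first piece 1, then net[2]=6)
net[4] = 16
net[5] = 17  (first piece 1, then net[4]=16)
net[6] = 21  (first piece 2, then net[4]=16)
net[7] = 22  (first piece 1, then net[6]=21)
net[8] = 31  (first piece 4, then net[4]=16)
One optimal plan: pieces 4 + 4 (1 cut) → $32 − $1 = $31.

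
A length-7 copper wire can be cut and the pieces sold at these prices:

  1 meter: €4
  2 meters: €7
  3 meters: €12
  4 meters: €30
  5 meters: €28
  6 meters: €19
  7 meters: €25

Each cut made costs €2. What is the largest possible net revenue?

Consider every possible first cut. r[k] is the best of p[i]+r[k−i] over all sellable i≤k, charging 2 whenever i<k.
r[1] = 4
r[2] = max(4+4-2, 7+0) = 7
r[3] = max(4+7-2, 7+4-2, 12+0) = 12
r[4] = max(4+12-2, 7+7-2, 12+4-2, 30+0) = 30
r[5] = max(4+30-2, 7+12-2, 12+7-2, 30+4-2, 28+0) = 32
r[6] = max(4+32-2, 7+30-2, 12+12-2, 30+7-2, 28+4-2, 19+0) = 35
r[7] = max(4+35-2, 7+32-2, 12+30-2, …, 19+4-2, 25+0) = 40
One optimal plan: pieces 4 + 3 (1 cut) → €42 − €2 = €40.

40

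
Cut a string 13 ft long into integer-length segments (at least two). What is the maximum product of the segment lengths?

Let prod[k] be the best product for length k (with at least one cut). For each first piece i, the rest contributes max(k−i, prod[k−i]).
prod[2] = 1·max(1,0) = 1·1 = 1
prod[3] = 1·max(2,1) = 1·2 = 2
prod[4] = 2·max(2,1) = 2·2 = 4
prod[5] = 2·max(3,2) = 2·3 = 6
prod[6] = 3·max(3,2) = 3·3 = 9
prod[7] = 2·max(5,6) = 2·6 = 12
prod[8] = 2·max(6,9) = 2·9 = 18
prod[9] = 3·max(6,9) = 3·9 = 27
prod[10] = 2·max(8,18) = 2·18 = 36
prod[11] = 2·max(9,27) = 2·27 = 54
prod[12] = 3·max(9,27) = 3·27 = 81
prod[13] = 2·max(11,54) = 2·54 = 108
One optimal split: 3 + 3 + 3 + 2 + 2; product 3·3·3·2·2 = 108.

108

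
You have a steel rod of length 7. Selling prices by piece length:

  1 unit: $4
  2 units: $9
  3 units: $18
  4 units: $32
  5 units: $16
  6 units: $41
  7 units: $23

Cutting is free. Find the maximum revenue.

50

Let best[k] be the best obtainable value from length k. For each k, try every first piece i and keep the best of price[i] + best[k−i].
best[1] = 4
best[2] = 9
best[3] = 18
best[4] = 32
best[5] = 36  (first piece 1, then best[4]=32)
best[6] = 41  (first piece 2, then best[4]=32)
best[7] = 50  (first piece 3, then best[4]=32)
One optimal cutting: 4 + 3 → $32 + $18 = $50.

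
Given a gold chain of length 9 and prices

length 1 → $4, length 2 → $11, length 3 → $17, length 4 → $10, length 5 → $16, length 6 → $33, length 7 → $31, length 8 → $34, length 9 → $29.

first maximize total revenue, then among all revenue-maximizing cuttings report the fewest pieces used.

Let r[k] be the best obtainable value from length k. For each k, try every first piece i and keep the best of price[i] + r[k−i].
r[1] = 4
r[2] = 11
r[3] = 17
r[4] = 22  (first piece 2, then r[2]=11)
r[5] = 28  (first piece 2, then r[3]=17)
r[6] = 34  (first piece 3, then r[3]=17)
r[7] = 39  (first piece 2, then r[5]=28)
r[8] = 45  (first piece 2, then r[6]=34)
r[9] = 51  (first piece 3, then r[6]=34)
Maximum revenue is $51.
Now minimize piece count subject to staying optimal: for each k, pieces[k] = 1 + min over i with p[i]+r[k−i]=r[k] of pieces[k−i].
pieces[6] = 2
pieces[7] = 3
pieces[8] = 3
pieces[9] = 3

3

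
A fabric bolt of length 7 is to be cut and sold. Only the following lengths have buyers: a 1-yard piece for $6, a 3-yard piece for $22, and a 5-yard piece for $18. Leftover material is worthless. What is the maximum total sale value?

Consider every possible first cut. f[k] is the best of p[i]+f[k−i] over all sellable i≤k.
f[1] = 6
f[2] = 12  (first piece 1, then f[1]=6)
f[3] = 22
f[4] = 28  (first piece 1, then f[3]=22)
f[5] = 34  (first piece 1, then f[4]=28)
f[6] = 44  (first piece 3, then f[3]=22)
f[7] = 50  (first piece 1, then f[6]=44)
One optimal cutting: 3 + 3 + 1 → $50.

50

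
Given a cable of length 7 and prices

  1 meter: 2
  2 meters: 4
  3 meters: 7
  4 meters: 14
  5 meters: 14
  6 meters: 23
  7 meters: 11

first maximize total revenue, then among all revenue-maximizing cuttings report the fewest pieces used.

Build r[k] bottom-up: r[k] = max over allowed piece i of (p[i] + r[k−i]).
r[1] = 2
r[2] = 4  (first piece 1, then r[1]=2)
r[3] = 7
r[4] = 14
r[5] = 16  (first piece 1, then r[4]=14)
r[6] = 23
r[7] = 25  (first piece 1, then r[6]=23)
Maximum revenue is 25.
Now minimize piece count subject to staying optimal: for each k, pieces[k] = 1 + min over i with p[i]+r[k−i]=r[k] of pieces[k−i].
pieces[4] = 1
pieces[5] = 2
pieces[6] = 1
pieces[7] = 2

2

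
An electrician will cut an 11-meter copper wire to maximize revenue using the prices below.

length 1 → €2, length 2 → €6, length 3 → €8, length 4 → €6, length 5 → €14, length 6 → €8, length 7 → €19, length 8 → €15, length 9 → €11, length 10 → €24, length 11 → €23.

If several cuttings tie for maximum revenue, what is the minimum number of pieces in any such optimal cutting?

4

Let r[k] be the best obtainable value from length k. For each k, try every first piece i and keep the best of price[i] + r[k−i].
r[1] = 2
r[2] = max(2+2, 6+0) = 6
r[3] = max(2+6, 6+2, 8+0) = 8
r[4] = max(2+8, 6+6, 8+2, 6+0) = 12
r[5] = max(2+12, 6+8, 8+6, 6+2, 14+0) = 14
r[6] = max(2+14, 6+12, 8+8, 6+6, 14+2, 8+0) = 18
r[7] = max(2+18, 6+14, 8+12, …, 8+2, 19+0) = 20
r[8] = max(2+20, 6+18, 8+14, …, 19+2, 15+0) = 24
r[9] = max(2+24, 6+20, 8+18, …, 15+2, 11+0) = 26
r[10] = max(2+26, 6+24, 8+20, …, 11+2, 24+0) = 30
r[11] = max(2+30, 6+26, 8+24, …, 24+2, 23+0) = 32
Maximum revenue is €32.
Now minimize piece count subject to staying optimal: for each k, pieces[k] = 1 + min over i with p[i]+r[k−i]=r[k] of pieces[k−i].
pieces[8] = 4
pieces[9] = 3
pieces[10] = 5
pieces[11] = 4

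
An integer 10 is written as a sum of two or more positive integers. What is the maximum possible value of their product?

36

Define P[k] = max over 1≤i<k of i · max(k−i, P[k−i]); the inner max lets the remainder stay uncut if that's better.
Small cases: P[2]=1, P[3]=2, P[4]=4, P[5]=6.
P[6] = max(1*6, 2*4, 3*3, 4*2, 5*1) = 9
P[7] = max(1*9, 2*6, 3*4, 4*3, 5*2, 6*1) = 12
P[8] = max(1*12, 2*9, 3*6, …, 6*2, 7*1) = 18
P[9] = max(1*18, 2*12, 3*9, …, 7*2, 8*1) = 27
P[10] = max(1*27, 2*18, 3*12, …, 8*2, 9*1) = 36
One optimal split: 3 + 3 + 2 + 2; product 3*3*2*2 = 36.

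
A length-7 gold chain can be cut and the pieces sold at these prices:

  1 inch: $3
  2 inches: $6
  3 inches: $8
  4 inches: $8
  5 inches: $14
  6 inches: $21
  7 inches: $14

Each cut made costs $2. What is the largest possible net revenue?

22

Build r[k] bottom-up: r[k] = max over allowed piece i of (p[i] + r[k−i]) − 2 per cut.
r[1] = 3
r[2] = 6
r[3] = 8
r[4] = 10  (first piece 2, then r[2]=6)
r[5] = 14
r[6] = 21
r[7] = 22  (first piece 1, then r[6]=21)
One optimal plan: pieces 6 + 1 (1 cut) → $24 − $2 = $22.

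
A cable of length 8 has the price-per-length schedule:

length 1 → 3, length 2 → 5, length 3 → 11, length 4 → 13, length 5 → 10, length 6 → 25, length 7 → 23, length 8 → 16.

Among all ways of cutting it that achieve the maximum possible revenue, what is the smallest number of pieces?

3

Let r[k] be the best obtainable value from length k. For each k, try every first piece i and keep the best of price[i] + r[k−i].
r[1] = 3
r[2] = max(3+3, 5+0) = 6
r[3] = max(3+6, 5+3, 11+0) = 11
r[4] = max(3+11, 5+6, 11+3, 13+0) = 14
r[5] = max(3+14, 5+11, 11+6, 13+3, 10+0) = 17
r[6] = max(3+17, 5+14, 11+11, 13+6, 10+3, 25+0) = 25
r[7] = max(3+25, 5+17, 11+14, …, 25+3, 23+0) = 28
r[8] = max(3+28, 5+25, 11+17, …, 23+3, 16+0) = 31
Maximum revenue is 31.
Now minimize piece count subject to staying optimal: for each k, pieces[k] = 1 + min over i with p[i]+r[k−i]=r[k] of pieces[k−i].
pieces[5] = 3
pieces[6] = 1
pieces[7] = 2
pieces[8] = 3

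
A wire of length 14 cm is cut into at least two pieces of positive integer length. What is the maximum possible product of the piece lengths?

Let m[k] be the best product for length k (with at least one cut). For each first piece i, the rest contributes max(k−i, m[k−i]).
m[2] = 1×max(1,0) = 1×1 = 1
m[3] = 1×max(2,1) = 1×2 = 2
m[4] = 2×max(2,1) = 2×2 = 4
m[5] = 2×max(3,2) = 2×3 = 6
m[6] = 3×max(3,2) = 3×3 = 9
m[7] = 2×max(5,6) = 2×6 = 12
m[8] = 2×max(6,9) = 2×9 = 18
m[9] = 3×max(6,9) = 3×9 = 27
m[10] = 2×max(8,18) = 2×18 = 36
m[11] = 2×max(9,27) = 2×27 = 54
m[12] = 3×max(9,27) = 3×27 = 81
m[13] = 2×max(11,54) = 2×54 = 108
m[14] = 2×max(12,81) = 2×81 = 162
One optimal split: 3 + 3 + 3 + 3 + 2; product 3×3×3×3×2 = 162.

162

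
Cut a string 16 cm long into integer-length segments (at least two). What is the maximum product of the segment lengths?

324

Define m[k] = max over 1≤i<k of i · max(k−i, m[k−i]); the inner max lets the remainder stay uncut if that's better.
m[2] = 1×max(1,0) = 1×1 = 1
m[3] = 1×max(2,1) = 1×2 = 2
m[4] = 2×max(2,1) = 2×2 = 4
m[5] = 2×max(3,2) = 2×3 = 6
m[6] = 3×max(3,2) = 3×3 = 9
m[7] = 2×max(5,6) = 2×6 = 12
m[8] = 2×max(6,9) = 2×9 = 18
m[9] = 3×max(6,9) = 3×9 = 27
m[10] = 2×max(8,18) = 2×18 = 36
m[11] = 2×max(9,27) = 2×27 = 54
m[12] = 3×max(9,27) = 3×27 = 81
m[13] = 2×max(11,54) = 2×54 = 108
m[14] = 2×max(12,81) = 2×81 = 162
m[15] = 3×max(12,81) = 3×81 = 243
m[16] = 2×max(14,162) = 2×162 = 324
One optimal split: 3 + 3 + 3 + 3 + 2 + 2; product 3×3×3×3×2×2 = 324.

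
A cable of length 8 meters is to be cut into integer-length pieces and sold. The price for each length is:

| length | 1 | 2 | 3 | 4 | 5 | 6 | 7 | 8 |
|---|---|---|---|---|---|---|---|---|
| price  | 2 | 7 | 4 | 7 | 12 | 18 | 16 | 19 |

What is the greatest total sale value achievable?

Consider every possible first cut. R[k] is the best of p[i]+R[k−i] over all sellable i≤k.
R[1] = 2
R[2] = 7
R[3] = 9  (first piece 1, then R[2]=7)
R[4] = 14  (first piece 2, then R[2]=7)
R[5] = 16  (first piece 1, then R[4]=14)
R[6] = 21  (first piece 2, then R[4]=14)
R[7] = 23  (first piece 1, then R[6]=21)
R[8] = 28  (first piece 2, then R[6]=21)
One optimal cutting: 2 + 2 + 2 + 2 → 7 + 7 + 7 + 7 = 28.

28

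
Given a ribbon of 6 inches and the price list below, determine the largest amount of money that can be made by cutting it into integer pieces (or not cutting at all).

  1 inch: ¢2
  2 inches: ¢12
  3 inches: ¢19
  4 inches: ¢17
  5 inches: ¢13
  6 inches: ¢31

38

Build r[k] bottom-up: r[k] = max over allowed piece i of (p[i] + r[k−i]).
r[1] = 2
r[2] = 12
r[3] = 19
r[4] = 24  (first piece 2, then r[2]=12)
r[5] = 31  (first piece 2, then r[3]=19)
r[6] = 38  (first piece 3, then r[3]=19)
One optimal cutting: 3 + 3 → ¢19 + ¢19 = ¢38.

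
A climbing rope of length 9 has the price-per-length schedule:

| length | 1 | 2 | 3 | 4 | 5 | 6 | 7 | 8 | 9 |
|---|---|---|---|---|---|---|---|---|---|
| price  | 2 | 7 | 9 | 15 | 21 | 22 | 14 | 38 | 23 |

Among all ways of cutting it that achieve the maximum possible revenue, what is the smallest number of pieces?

Consider every possible first cut. r[k] is the best of p[i]+r[k−i] over all sellable i≤k.
r[1] = 2
r[2] = max(2+2, 7+0) = 7
r[3] = max(2+7, 7+2, 9+0) = 9
r[4] = max(2+9, 7+7, 9+2, 15+0) = 15
r[5] = max(2+15, 7+9, 9+7, 15+2, 21+0) = 21
r[6] = max(2+21, 7+15, 9+9, 15+7, 21+2, 22+0) = 23
r[7] = max(2+23, 7+21, 9+15, …, 22+2, 14+0) = 28
r[8] = max(2+28, 7+23, 9+21, …, 14+2, 38+0) = 38
r[9] = max(2+38, 7+28, 9+23, …, 38+2, 23+0) = 40
Maximum revenue is €40.
Now minimize piece count subject to staying optimal: for each k, pieces[k] = 1 + min over i with p[i]+r[k−i]=r[k] of pieces[k−i].
pieces[6] = 2
pieces[7] = 2
pieces[8] = 1
pieces[9] = 2

2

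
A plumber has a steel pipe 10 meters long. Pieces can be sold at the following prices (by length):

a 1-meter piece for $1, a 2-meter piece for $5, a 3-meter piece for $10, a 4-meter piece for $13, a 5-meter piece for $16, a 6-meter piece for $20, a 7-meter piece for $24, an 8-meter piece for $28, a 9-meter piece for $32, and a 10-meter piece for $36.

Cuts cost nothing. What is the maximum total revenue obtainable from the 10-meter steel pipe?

Let best[k] be the best obtainable value from length k. For each k, try every first piece i and keep the best of price[i] + best[k−i].
best[1] = 1
best[2] = max(1+1, 5+0) = 5
best[3] = max(1+5, 5+1, 10+0) = 10
best[4] = max(1+10, 5+5, 10+1, 13+0) = 13
best[5] = max(1+13, 5+10, 10+5, 13+1, 16+0) = 16
best[6] = max(1+16, 5+13, 10+10, 13+5, 16+1, 20+0) = 20
best[7] = max(1+20, 5+16, 10+13, …, 20+1, 24+0) = 24
best[8] = max(1+24, 5+20, 10+16, …, 24+1, 28+0) = 28
best[9] = max(1+28, 5+24, 10+20, …, 28+1, 32+0) = 32
best[10] = max(1+32, 5+28, 10+24, …, 32+1, 36+0) = 36
Best is to sell the whole 10-meter piece uncut for $36.

36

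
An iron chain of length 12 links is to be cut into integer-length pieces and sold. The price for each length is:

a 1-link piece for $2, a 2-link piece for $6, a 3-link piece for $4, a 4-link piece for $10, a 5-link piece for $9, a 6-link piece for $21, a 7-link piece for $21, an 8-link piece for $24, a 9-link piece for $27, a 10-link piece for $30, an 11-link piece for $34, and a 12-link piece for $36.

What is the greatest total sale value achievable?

Let R[k] be the best obtainable value from length k. For each k, try every first piece i and keep the best of price[i] + R[k−i].
R[1] = 2
R[2] = 6
R[3] = 8  (first piece 1, then R[2]=6)
R[4] = 12  (first piece 2, then R[2]=6)
R[5] = 14  (first piece 1, then R[4]=12)
R[6] = 21
R[7] = 23  (first piece 1, then R[6]=21)
R[8] = 27  (first piece 2, then R[6]=21)
R[9] = 29  (first piece 1, then R[8]=27)
R[10] = 33  (first piece 2, then R[8]=27)
R[11] = 35  (first piece 1, then R[10]=33)
R[12] = 42  (first piece 6, then R[6]=21)
One optimal cutting: 6 + 6 → $21 + $21 = $42.

42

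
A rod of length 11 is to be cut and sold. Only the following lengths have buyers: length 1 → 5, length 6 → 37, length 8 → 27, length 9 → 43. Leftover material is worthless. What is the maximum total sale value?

62

Consider every possible first cut. r[k] is the best of p[i]+r[k−i] over all sellable i≤k.
r[1] = 5
r[2] = 10  (first piece 1, then r[1]=5)
r[3] = 15  (first piece 1, then r[2]=10)
r[4] = 20  (first piece 1, then r[3]=15)
r[5] = 25  (first piece 1, then r[4]=20)
r[6] = max(5+25, 37+0) = 37
r[7] = max(5+37, 37+5) = 42
r[8] = max(5+42, 37+10, 27+0) = 47
r[9] = max(5+47, 37+15, 27+5, 43+0) = 52
r[10] = max(5+52, 37+20, 27+10, 43+5) = 57
r[11] = max(5+57, 37+25, 27+15, 43+10) = 62
One optimal cutting: 6 + 1 + 1 + 1 + 1 + 1 → 62.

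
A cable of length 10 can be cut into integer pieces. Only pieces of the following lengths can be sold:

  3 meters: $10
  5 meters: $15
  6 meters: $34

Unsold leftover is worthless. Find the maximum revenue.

Build r[k] bottom-up: r[k] = max over allowed piece i of (p[i] + r[k−i]).
r[1] = 0
r[2] = 0
r[3] = 10
r[4] = 10
r[5] = 15
r[6] = 34
r[7] = 34
r[8] = 34
r[9] = 44  (first piece 3, then r[6]=34)
r[10] = 44
One optimal cutting: pieces 6 + 3 with 1 meter of scrap → $44.

44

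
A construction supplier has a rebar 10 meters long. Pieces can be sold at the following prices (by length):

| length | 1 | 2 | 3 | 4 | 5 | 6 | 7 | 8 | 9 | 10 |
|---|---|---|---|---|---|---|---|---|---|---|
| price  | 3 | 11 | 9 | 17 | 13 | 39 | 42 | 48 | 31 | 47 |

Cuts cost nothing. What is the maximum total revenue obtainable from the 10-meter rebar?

61

Build v[k] bottom-up: v[k] = max over allowed piece i of (p[i] + v[k−i]).
v[1] = 3
v[2] = 11
v[3] = 14  (first piece 1, then v[2]=11)
v[4] = 22  (first piece 2, then v[2]=11)
v[5] = 25  (first piece 1, then v[4]=22)
v[6] = 39
v[7] = 42  (first piece 1, then v[6]=39)
v[8] = 50  (first piece 2, then v[6]=39)
v[9] = 53  (first piece 1, then v[8]=50)
v[10] = 61  (first piece 2, then v[8]=50)
One optimal cutting: 6 + 2 + 2 → ₹39 + ₹11 + ₹11 = ₹61.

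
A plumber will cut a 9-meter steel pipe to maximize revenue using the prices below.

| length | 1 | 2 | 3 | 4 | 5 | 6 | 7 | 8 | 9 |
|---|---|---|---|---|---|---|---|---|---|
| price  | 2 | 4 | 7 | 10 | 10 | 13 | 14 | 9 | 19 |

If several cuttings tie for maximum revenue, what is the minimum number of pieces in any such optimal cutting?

Let r[k] be the best obtainable value from length k. For each k, try every first piece i and keep the best of price[i] + r[k−i].
r[1] = 2
r[2] = max(2+2, 4+0) = 4
r[3] = max(2+4, 4+2, 7+0) = 7
r[4] = max(2+7, 4+4, 7+2, 10+0) = 10
r[5] = max(2+10, 4+7, 7+4, 10+2, 10+0) = 12
r[6] = max(2+12, 4+10, 7+7, 10+4, 10+2, 13+0) = 14
r[7] = max(2+14, 4+12, 7+10, …, 13+2, 14+0) = 17
r[8] = max(2+17, 4+14, 7+12, …, 14+2, 9+0) = 20
r[9] = max(2+20, 4+17, 7+14, …, 9+2, 19+0) = 22
Maximum revenue is $22.
Now minimize piece count subject to staying optimal: for each k, pieces[k] = 1 + min over i with p[i]+r[k−i]=r[k] of pieces[k−i].
pieces[6] = 2
pieces[7] = 2
pieces[8] = 2
pieces[9] = 3

3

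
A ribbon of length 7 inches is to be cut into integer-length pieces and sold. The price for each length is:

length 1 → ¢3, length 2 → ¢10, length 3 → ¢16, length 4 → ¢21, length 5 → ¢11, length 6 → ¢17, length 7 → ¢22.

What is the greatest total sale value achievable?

Let R[k] be the best obtainable value from length k. For each k, try every first piece i and keep the best of price[i] + R[k−i].
R[1] = 3
R[2] = 10
R[3] = 16
R[4] = 21
R[5] = 26  (first piece 2, then R[3]=16)
R[6] = 32  (first piece 3, then R[3]=16)
R[7] = 37  (first piece 3, then R[4]=21)
One optimal cutting: 4 + 3 → ¢21 + ¢16 = ¢37.

37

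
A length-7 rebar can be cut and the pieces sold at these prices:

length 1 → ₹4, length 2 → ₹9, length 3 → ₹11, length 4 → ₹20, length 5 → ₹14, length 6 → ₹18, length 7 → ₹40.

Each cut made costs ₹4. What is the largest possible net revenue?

Let v[k] be the best obtainable value from length k. For each k, try every first piece i and keep the best of price[i] + v[k−i] minus the 4 cut fee when i<k.
v[1] = 4
v[2] = max(4+4-4, 9+0) = 9
v[3] = max(4+9-4, 9+4-4, 11+0) = 11
v[4] = max(4+11-4, 9+9-4, 11+4-4, 20+0) = 20
v[5] = max(4+20-4, 9+11-4, 11+9-4, 20+4-4, 14+0) = 20
v[6] = max(4+20-4, 9+20-4, 11+11-4, 20+9-4, 14+4-4, 18+0) = 25
v[7] = max(4+25-4, 9+20-4, 11+20-4, …, 18+4-4, 40+0) = 40
Best is to make no cuts and sell whole for ₹40.

40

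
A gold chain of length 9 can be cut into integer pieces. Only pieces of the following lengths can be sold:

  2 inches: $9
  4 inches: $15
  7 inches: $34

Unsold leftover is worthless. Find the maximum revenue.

Build f[k] bottom-up: f[k] = max over allowed piece i of (p[i] + f[k−i]).
f[1] = 0
f[2] = 9
f[3] = 9
f[4] = max(9+9, 15+0) = 18
f[5] = max(9+9, 15+0) = 18
f[6] = max(9+18, 15+9) = 27
f[7] = max(9+18, 15+9, 34+0) = 34
f[8] = max(9+27, 15+18, 34+0) = 36
f[9] = max(9+34, 15+18, 34+9) = 43
One optimal cutting: 7 + 2 → $43.

43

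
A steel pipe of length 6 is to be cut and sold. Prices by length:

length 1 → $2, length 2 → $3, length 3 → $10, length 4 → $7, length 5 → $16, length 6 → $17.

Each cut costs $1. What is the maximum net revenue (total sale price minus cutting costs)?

19

Build r[k] bottom-up: r[k] = max over allowed piece i of (p[i] + r[k−i]) − 1 per cut.
r[1] = 2
r[2] = max(2+2-1, 3+0) = 3
r[3] = max(2+3-1, 3+2-1, 10+0) = 10
r[4] = max(2+10-1, 3+3-1, 10+2-1, 7+0) = 11
r[5] = max(2+11-1, 3+10-1, 10+3-1, 7+2-1, 16+0) = 16
r[6] = max(2+16-1, 3+11-1, 10+10-1, 7+3-1, 16+2-1, 17+0) = 19
One optimal plan: pieces 3 + 3 (1 cut) → $20 − $1 = $19.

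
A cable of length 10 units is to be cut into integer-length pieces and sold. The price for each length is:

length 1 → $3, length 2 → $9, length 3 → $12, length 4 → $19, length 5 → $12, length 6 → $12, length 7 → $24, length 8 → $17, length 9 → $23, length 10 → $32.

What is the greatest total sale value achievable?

47

Build r[k] bottom-up: r[k] = max over allowed piece i of (p[i] + r[k−i]).
r[1] = 3
r[2] = 9
r[3] = 12  (first piece 1, then r[2]=9)
r[4] = 19
r[5] = 22  (first piece 1, then r[4]=19)
r[6] = 28  (first piece 2, then r[4]=19)
r[7] = 31  (first piece 1, then r[6]=28)
r[8] = 38  (first piece 4, then r[4]=19)
r[9] = 41  (first piece 1, then r[8]=38)
r[10] = 47  (first piece 2, then r[8]=38)
One optimal cutting: 4 + 4 + 2 → $19 + $19 + $9 = $47.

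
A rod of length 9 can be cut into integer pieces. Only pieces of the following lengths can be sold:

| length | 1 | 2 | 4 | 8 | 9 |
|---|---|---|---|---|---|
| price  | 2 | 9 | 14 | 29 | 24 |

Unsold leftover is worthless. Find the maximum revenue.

Consider every possible first cut. f[k] is the best of p[i]+f[k−i] over all sellable i≤k.
f[1] = 2
f[2] = max(2+2, 9+0) = 9
f[3] = max(2+9, 9+2) = 11
f[4] = max(2+11, 9+9, 14+0) = 18
f[5] = max(2+18, 9+11, 14+2) = 20
f[6] = max(2+20, 9+18, 14+9) = 27
f[7] = max(2+27, 9+20, 14+11) = 29
f[8] = max(2+29, 9+27, 14+18, 29+0) = 36
f[9] = max(2+36, 9+29, 14+20, 29+2, 24+0) = 38
One optimal cutting: 2 + 2 + 2 + 2 + 1 → $38.

38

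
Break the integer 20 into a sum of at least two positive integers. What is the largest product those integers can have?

Fill prod[k] for k=2..20: at each k try every first piece i and multiply by the better of (k−i) uncut or prod[k−i].
prod[2] = 1*max(1,0) = 1*1 = 1
prod[3] = max(1*2, 2*1) = 2
prod[4] = max(1*3, 2*2, 3*1) = 4
prod[5] = max(1*4, 2*3, 3*2, 4*1) = 6
prod[6] = max(1*6, 2*4, 3*3, 4*2, 5*1) = 9
prod[7] = max(1*9, 2*6, 3*4, 4*3, 5*2, 6*1) = 12
prod[8] = max(1*12, 2*9, 3*6, …, 6*2, 7*1) = 18
prod[9] = max(1*18, 2*12, 3*9, …, 7*2, 8*1) = 27
prod[10] = max(1*27, 2*18, 3*12, …, 8*2, 9*1) = 36
prod[11] = max(1*36, 2*27, 3*18, …, 9*2, 10*1) = 54
prod[12] = max(1*54, 2*36, 3*27, …, 10*2, 11*1) = 81
prod[13] = max(1*81, 2*54, 3*36, …, 11*2, 12*1) = 108
prod[14] = max(1*108, 2*81, 3*54, …, 12*2, 13*1) = 162
prod[15] = max(1*162, 2*108, 3*81, …, 13*2, 14*1) = 243
prod[16] = max(1*243, 2*162, 3*108, …, 14*2, 15*1) = 324
prod[17] = max(1*324, 2*243, 3*162, …, 15*2, 16*1) = 486
prod[18] = max(1*486, 2*324, 3*243, …, 16*2, 17*1) = 729
prod[19] = max(1*729, 2*486, 3*324, …, 17*2, 18*1) = 972
prod[20] = max(1*972, 2*729, 3*486, …, 18*2, 19*1) = 1458
One optimal split: 3 + 3 + 3 + 3 + 3 + 3 + 2; product 3*3*3*3*3*3*2 = 1458.

1458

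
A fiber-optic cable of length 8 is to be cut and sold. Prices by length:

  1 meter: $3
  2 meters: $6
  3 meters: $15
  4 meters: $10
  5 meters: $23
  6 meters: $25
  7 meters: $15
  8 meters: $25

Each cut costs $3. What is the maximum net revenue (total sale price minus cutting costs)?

35

Let net[k] be the best obtainable value from length k. For each k, try every first piece i and keep the best of price[i] + net[k−i] minus the 3 cut fee when i<k.
net[1] = 3
net[2] = 6
net[3] = 15
net[4] = 15  (first piece 1, then net[3]=15)
net[5] = 23
net[6] = 27  (first piece 3, then net[3]=15)
net[7] = 27  (first piece 1, then net[6]=27)
net[8] = 35  (first piece 3, then net[5]=23)
One optimal plan: pieces 5 + 3 (1 cut) → $38 − $3 = $35.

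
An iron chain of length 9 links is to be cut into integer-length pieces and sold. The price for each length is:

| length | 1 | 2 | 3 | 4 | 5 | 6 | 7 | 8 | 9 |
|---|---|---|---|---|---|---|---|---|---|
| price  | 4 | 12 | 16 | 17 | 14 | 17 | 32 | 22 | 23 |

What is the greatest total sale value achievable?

52

Build best[k] bottom-up: best[k] = max over allowed piece i of (p[i] + best[k−i]).
best[1] = 4
best[2] = 12
best[3] = 16  (first piece 1, then best[2]=12)
best[4] = 24  (first piece 2, then best[2]=12)
best[5] = 28  (first piece 1, then best[4]=24)
best[6] = 36  (first piece 2, then best[4]=24)
best[7] = 40  (first piece 1, then best[6]=36)
best[8] = 48  (first piece 2, then best[6]=36)
best[9] = 52  (first piece 1, then best[8]=48)
One optimal cutting: 2 + 2 + 2 + 2 + 1 → $12 + $12 + $12 + $12 + $4 = $52.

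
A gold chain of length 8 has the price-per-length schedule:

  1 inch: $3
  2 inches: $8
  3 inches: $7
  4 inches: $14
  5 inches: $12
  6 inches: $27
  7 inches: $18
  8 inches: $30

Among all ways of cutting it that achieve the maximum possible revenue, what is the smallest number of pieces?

Consider every possible first cut. r[k] is the best of p[i]+r[k−i] over all sellable i≤k.
r[1] = 3
r[2] = max(3+3, 8+0) = 8
r[3] = max(3+8, 8+3, 7+0) = 11
r[4] = max(3+11, 8+8, 7+3, 14+0) = 16
r[5] = max(3+16, 8+11, 7+8, 14+3, 12+0) = 19
r[6] = max(3+19, 8+16, 7+11, 14+8, 12+3, 27+0) = 27
r[7] = max(3+27, 8+19, 7+16, …, 27+3, 18+0) = 30
r[8] = max(3+30, 8+27, 7+19, …, 18+3, 30+0) = 35
Maximum revenue is $35.
Now minimize piece count subject to staying optimal: for each k, pieces[k] = 1 + min over i with p[i]+r[k−i]=r[k] of pieces[k−i].
pieces[5] = 3
pieces[6] = 1
pieces[7] = 2
pieces[8] = 2

2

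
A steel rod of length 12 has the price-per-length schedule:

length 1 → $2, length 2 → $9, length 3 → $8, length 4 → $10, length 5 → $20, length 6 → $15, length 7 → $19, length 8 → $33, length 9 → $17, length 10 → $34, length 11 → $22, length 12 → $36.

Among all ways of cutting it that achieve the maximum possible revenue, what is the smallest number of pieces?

Let r[k] be the best obtainable value from length k. For each k, try every first piece i and keep the best of price[i] + r[k−i].
r[1] = 2
r[2] = max(2+2, 9+0) = 9
r[3] = max(2+9, 9+2, 8+0) = 11
r[4] = max(2+11, 9+9, 8+2, 10+0) = 18
r[5] = max(2+18, 9+11, 8+9, 10+2, 20+0) = 20
r[6] = max(2+20, 9+18, 8+11, 10+9, 20+2, 15+0) = 27
r[7] = max(2+27, 9+20, 8+18, …, 15+2, 19+0) = 29
r[8] = max(2+29, 9+27, 8+20, …, 19+2, 33+0) = 36
r[9] = max(2+36, 9+29, 8+27, …, 33+2, 17+0) = 38
r[10] = max(2+38, 9+36, 8+29, …, 17+2, 34+0) = 45
r[11] = max(2+45, 9+38, 8+36, …, 34+2, 22+0) = 47
r[12] = max(2+47, 9+45, 8+38, …, 22+2, 36+0) = 54
Maximum revenue is $54.
Now minimize piece count subject to staying optimal: for each k, pieces[k] = 1 + min over i with p[i]+r[k−i]=r[k] of pieces[k−i].
pieces[9] = 3
pieces[10] = 5
pieces[11] = 4
pieces[12] = 6

6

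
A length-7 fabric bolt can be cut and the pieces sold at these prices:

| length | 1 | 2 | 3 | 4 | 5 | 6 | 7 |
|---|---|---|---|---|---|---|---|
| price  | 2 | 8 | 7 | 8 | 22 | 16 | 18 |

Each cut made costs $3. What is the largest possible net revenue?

27

Consider every possible first cut. r[k] is the best of p[i]+r[k−i] over all sellable i≤k, charging 3 whenever i<k.
r[1] = 2
r[2] = max(2+2-3, 8+0) = 8
r[3] = max(2+8-3, 8+2-3, 7+0) = 7
r[4] = max(2+7-3, 8+8-3, 7+2-3, 8+0) = 13
r[5] = max(2+13-3, 8+7-3, 7+8-3, 8+2-3, 22+0) = 22
r[6] = max(2+22-3, 8+13-3, 7+7-3, 8+8-3, 22+2-3, 16+0) = 21
r[7] = max(2+21-3, 8+22-3, 7+13-3, …, 16+2-3, 18+0) = 27
One optimal plan: pieces 5 + 2 (1 cut) → $30 − $3 = $27.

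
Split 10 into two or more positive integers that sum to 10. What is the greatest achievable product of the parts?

36

Fill m[k] for k=2..10: at each k try every first piece i and multiply by the better of (k−i) uncut or m[k−i].
Small cases: m[2]=1, m[3]=2, m[4]=4.
m[5] = 2×max(3,2) = 2×3 = 6
m[6] = 3×max(3,2) = 3×3 = 9
m[7] = 2×max(5,6) = 2×6 = 12
m[8] = 2×max(6,9) = 2×9 = 18
m[9] = 3×max(6,9) = 3×9 = 27
m[10] = 2×max(8,18) = 2×18 = 36
One optimal split: 3 + 3 + 2 + 2; product 3×3×2×2 = 36.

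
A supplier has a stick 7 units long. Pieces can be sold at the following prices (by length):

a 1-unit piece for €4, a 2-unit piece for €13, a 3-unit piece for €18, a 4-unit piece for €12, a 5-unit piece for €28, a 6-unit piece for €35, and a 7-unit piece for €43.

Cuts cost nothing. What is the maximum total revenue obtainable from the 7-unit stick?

Build v[k] bottom-up: v[k] = max over allowed piece i of (p[i] + v[k−i]).
v[1] = 4
v[2] = max(4+4, 13+0) = 13
v[3] = max(4+13, 13+4, 18+0) = 18
v[4] = max(4+18, 13+13, 18+4, 12+0) = 26
v[5] = max(4+26, 13+18, 18+13, 12+4, 28+0) = 31
v[6] = max(4+31, 13+26, 18+18, 12+13, 28+4, 35+0) = 39
v[7] = max(4+39, 13+31, 18+26, …, 35+4, 43+0) = 44
One optimal cutting: 3 + 2 + 2 → €18 + €13 + €13 = €44.

44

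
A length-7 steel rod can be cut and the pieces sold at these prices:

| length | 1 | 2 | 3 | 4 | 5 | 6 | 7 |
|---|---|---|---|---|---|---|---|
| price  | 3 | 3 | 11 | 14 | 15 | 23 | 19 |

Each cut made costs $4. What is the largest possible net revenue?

22

Consider every possible first cut. r[k] is the best of p[i]+r[k−i] over all sellable i≤k, charging 4 whenever i<k.
r[1] = 3
r[2] = 3
r[3] = 11
r[4] = 14
r[5] = 15
r[6] = 23
r[7] = 22  (first piece 1, then r[6]=23)
One optimal plan: pieces 6 + 1 (1 cut) → $26 − $4 = $22.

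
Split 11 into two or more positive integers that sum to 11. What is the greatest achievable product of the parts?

54

Let m[k] be the best product for length k (with at least one cut). For each first piece i, the rest contributes max(k−i, m[k−i]).
m[2] = 1*max(1,0) = 1*1 = 1
m[3] = 1*max(2,1) = 1*2 = 2
m[4] = 2*max(2,1) = 2*2 = 4
m[5] = 2*max(3,2) = 2*3 = 6
m[6] = 3*max(3,2) = 3*3 = 9
m[7] = 2*max(5,6) = 2*6 = 12
m[8] = 2*max(6,9) = 2*9 = 18
m[9] = 3*max(6,9) = 3*9 = 27
m[10] = 2*max(8,18) = 2*18 = 36
m[11] = 2*max(9,27) = 2*27 = 54
One optimal split: 3 + 3 + 3 + 2; product 3*3*3*2 = 54.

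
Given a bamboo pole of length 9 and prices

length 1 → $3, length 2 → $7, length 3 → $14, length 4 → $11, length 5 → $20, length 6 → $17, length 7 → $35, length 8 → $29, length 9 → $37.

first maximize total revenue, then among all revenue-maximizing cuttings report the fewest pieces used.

2

Build r[k] bottom-up: r[k] = max over allowed piece i of (p[i] + r[k−i]).
r[1] = 3
r[2] = max(3+3, 7+0) = 7
r[3] = max(3+7, 7+3, 14+0) = 14
r[4] = max(3+14, 7+7, 14+3, 11+0) = 17
r[5] = max(3+17, 7+14, 14+7, 11+3, 20+0) = 21
r[6] = max(3+21, 7+17, 14+14, 11+7, 20+3, 17+0) = 28
r[7] = max(3+28, 7+21, 14+17, …, 17+3, 35+0) = 35
r[8] = max(3+35, 7+28, 14+21, …, 35+3, 29+0) = 38
r[9] = max(3+38, 7+35, 14+28, …, 29+3, 37+0) = 42
Maximum revenue is $42.
Now minimize piece count subject to staying optimal: for each k, pieces[k] = 1 + min over i with p[i]+r[k−i]=r[k] of pieces[k−i].
pieces[6] = 2
pieces[7] = 1
pieces[8] = 2
pieces[9] = 2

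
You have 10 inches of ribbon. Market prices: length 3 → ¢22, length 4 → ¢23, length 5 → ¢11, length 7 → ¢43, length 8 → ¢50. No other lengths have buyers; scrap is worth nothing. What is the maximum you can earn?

67

Let best[k] be the best obtainable value from length k. For each k, try every first piece i and keep the best of price[i] + best[k−i].
best[1] = 0
best[2] = 0
best[3] = 22
best[4] = max(22+0, 23+0) = 23
best[5] = max(22+0, 23+0, 11+0) = 23
best[6] = max(22+22, 23+0, 11+0) = 44
best[7] = max(22+23, 23+22, 11+0, 43+0) = 45
best[8] = max(22+23, 23+23, 11+22, 43+0, 50+0) = 50
best[9] = max(22+44, 23+23, 11+23, 43+0, 50+0) = 66
best[10] = max(22+45, 23+44, 11+23, 43+22, 50+0) = 67
One optimal cutting: 4 + 3 + 3 → ¢67.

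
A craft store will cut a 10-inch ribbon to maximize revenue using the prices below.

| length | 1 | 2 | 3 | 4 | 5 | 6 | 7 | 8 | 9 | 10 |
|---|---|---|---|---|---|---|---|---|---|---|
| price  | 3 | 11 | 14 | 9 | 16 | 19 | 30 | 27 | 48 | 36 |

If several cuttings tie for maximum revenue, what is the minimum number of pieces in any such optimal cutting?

5

Build r[k] bottom-up: r[k] = max over allowed piece i of (p[i] + r[k−i]).
r[1] = 3
r[2] = 11
r[3] = 14  (first piece 1, then r[2]=11)
r[4] = 22  (first piece 2, then r[2]=11)
r[5] = 25  (first piece 1, then r[4]=22)
r[6] = 33  (first piece 2, then r[4]=22)
r[7] = 36  (first piece 1, then r[6]=33)
r[8] = 44  (first piece 2, then r[6]=33)
r[9] = 48
r[10] = 55  (first piece 2, then r[8]=44)
Maximum revenue is ¢55.
Now minimize piece count subject to staying optimal: for each k, pieces[k] = 1 + min over i with p[i]+r[k−i]=r[k] of pieces[k−i].
pieces[7] = 3
pieces[8] = 4
pieces[9] = 1
pieces[10] = 5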